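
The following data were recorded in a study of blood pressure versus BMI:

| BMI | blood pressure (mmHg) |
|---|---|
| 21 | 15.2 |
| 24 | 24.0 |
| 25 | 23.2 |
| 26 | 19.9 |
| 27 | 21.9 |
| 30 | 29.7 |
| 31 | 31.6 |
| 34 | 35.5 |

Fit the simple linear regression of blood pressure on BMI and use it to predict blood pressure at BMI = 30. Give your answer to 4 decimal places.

29.2277

n = 8, Σx = 218, Σy = 201, Σxy = 5661.5, Σx² = 6064
Sxx = Σx² − (Σx)²/n = 6064 − 5940.5 = 123.5
Sxy = Σxy − (Σx)(Σy)/n = 5661.5 − 5477.25 = 184.25
b = Sxy/Sxx = 184.25/123.5 = 1.491903
a = ȳ − b·x̄ = 25.125 − 1.491903·27.25 = -15.529352
ŷ(30) = a + b·30 = -15.529352 + 1.491903·30 = 29.227733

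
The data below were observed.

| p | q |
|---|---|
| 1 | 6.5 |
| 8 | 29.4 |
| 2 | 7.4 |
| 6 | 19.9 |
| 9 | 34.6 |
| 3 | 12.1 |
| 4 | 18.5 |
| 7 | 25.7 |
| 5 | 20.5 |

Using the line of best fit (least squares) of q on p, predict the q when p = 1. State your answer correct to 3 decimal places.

n = 9, Σx = 45, Σy = 174.6, Σxy = 1080, Σx² = 285
Sxx = Σx² − (Σx)²/n = 285 − 225 = 60
Sxy = Σxy − (Σx)(Σy)/n = 1080 − 873 = 207
b = Sxy/Sxx = 207/60 = 3.45
a = ȳ − b·x̄ = 19.4 − 3.45·5 = 2.15
ŷ(1) = a + b·1 = 2.15 + 3.45·1 = 5.6

5.600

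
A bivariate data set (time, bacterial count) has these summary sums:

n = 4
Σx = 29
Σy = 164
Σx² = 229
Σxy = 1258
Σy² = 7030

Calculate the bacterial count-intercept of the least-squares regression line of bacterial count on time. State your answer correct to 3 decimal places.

14.320

Sxx = Σx² − (Σx)²/n = 229 − 210.25 = 18.75
Sxy = Σxy − (Σx)(Σy)/n = 1258 − 1189 = 69
b = Sxy/Sxx = 69/18.75 = 3.68
a = ȳ − b·x̄ = 41 − 3.68·7.25 = 14.32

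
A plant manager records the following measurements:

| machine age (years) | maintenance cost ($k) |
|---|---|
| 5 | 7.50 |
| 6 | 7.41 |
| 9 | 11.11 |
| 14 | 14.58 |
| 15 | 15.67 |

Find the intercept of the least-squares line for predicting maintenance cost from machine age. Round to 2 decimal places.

n = 5, Σx = 49, Σy = 56.27, Σxy = 621.12, Σx² = 563
Sxx = Σx² − (Σx)²/n = 563 − 480.2 = 82.8
Sxy = Σxy − (Σx)(Σy)/n = 621.12 − 551.446 = 69.674
b = Sxy/Sxx = 69.674/82.8 = 0.841473
a = ȳ − b·x̄ = 11.254 − 0.841473·9.8 = 3.007560

3.01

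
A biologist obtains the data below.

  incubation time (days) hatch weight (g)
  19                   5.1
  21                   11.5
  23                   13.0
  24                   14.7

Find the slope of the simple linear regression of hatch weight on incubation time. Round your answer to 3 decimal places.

n = 4, Σx = 87, Σy = 44.3, Σxy = 990.2, Σx² = 1907
Sxx = Σx² − (Σx)²/n = 1907 − 1892.25 = 14.75
Sxy = Σxy − (Σx)(Σy)/n = 990.2 − 963.525 = 26.675
b = Sxy/Sxx = 26.675/14.75 = 1.808475

1.808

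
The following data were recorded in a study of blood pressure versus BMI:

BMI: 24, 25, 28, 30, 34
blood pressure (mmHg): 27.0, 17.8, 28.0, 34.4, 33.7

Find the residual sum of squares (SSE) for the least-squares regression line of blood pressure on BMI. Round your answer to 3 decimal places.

76.025

n = 5, Σx = 141, Σy = 140.9, Σxy = 4054.8, Σx² = 4041, Σy² = 4148.89
Sxx = Σx² − (Σx)²/n = 4041 − 3976.2 = 64.8
Sxy = Σxy − (Σx)(Σy)/n = 4054.8 − 3973.38 = 81.42
Syy = Σy² − (Σy)²/n = 4148.89 − 3970.562 = 178.328
b = Sxy/Sxx = 81.42/64.8 = 1.256481
SSE = Syy − b·Sxy = 178.328 − 1.256481·81.42 = 76.025278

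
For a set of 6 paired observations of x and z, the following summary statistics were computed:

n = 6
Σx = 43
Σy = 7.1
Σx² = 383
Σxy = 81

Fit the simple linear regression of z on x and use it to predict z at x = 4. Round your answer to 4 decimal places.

-0.0911

Sxx = Σx² − (Σx)²/n = 383 − 308.166667 = 74.833333
Sxy = Σxy − (Σx)(Σy)/n = 81 − 50.883333 = 30.116667
b = Sxy/Sxx = 30.116667/74.833333 = 0.402450
a = ȳ − b·x̄ = 1.183333 − 0.402450·7.166667 = -1.700891
ŷ(4) = a + b·4 = -1.700891 + 0.402450·4 = -0.091091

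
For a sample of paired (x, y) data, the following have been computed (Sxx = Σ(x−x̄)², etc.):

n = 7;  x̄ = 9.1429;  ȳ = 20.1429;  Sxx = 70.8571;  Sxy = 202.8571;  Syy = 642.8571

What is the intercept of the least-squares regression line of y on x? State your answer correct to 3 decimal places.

b = Sxy/Sxx = 202.8571/70.8571 = 2.862904
a = ȳ − b·x̄ = 20.1429 − 2.862904·9.1429 = -6.032348

-6.032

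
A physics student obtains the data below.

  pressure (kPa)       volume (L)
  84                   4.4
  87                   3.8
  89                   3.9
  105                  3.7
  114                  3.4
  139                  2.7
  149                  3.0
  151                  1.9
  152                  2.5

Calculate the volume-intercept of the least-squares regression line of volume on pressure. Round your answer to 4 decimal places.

6.2501

n = 9, Σx = 1070, Σy = 29.3, Σxy = 3312.6, Σx² = 133994
Sxx = Σx² − (Σx)²/n = 133994 − 127211.111111 = 6782.888889
Sxy = Σxy − (Σx)(Σy)/n = 3312.6 − 3483.444444 = -170.844444
b = Sxy/Sxx = -170.844444/6782.888889 = -0.025188
a = ȳ − b·x̄ = 3.255556 − (-0.025188)·118.888889 = 6.250077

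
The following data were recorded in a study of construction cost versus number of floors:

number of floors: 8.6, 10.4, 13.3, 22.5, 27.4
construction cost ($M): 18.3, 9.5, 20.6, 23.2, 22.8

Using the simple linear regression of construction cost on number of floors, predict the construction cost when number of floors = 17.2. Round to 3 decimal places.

19.239

n = 5, Σx = 82.2, Σy = 94.4, Σxy = 1676.88, Σx² = 1616.02
Sxx = Σx² − (Σx)²/n = 1616.02 − 1351.368 = 264.652
Sxy = Σxy − (Σx)(Σy)/n = 1676.88 − 1551.936 = 124.944
b = Sxy/Sxx = 124.944/264.652 = 0.472107
a = ȳ − b·x̄ = 18.88 − 0.472107·16.44 = 11.118565
ŷ(17.2) = a + b·17.2 = 11.118565 + 0.472107·17.2 = 19.238801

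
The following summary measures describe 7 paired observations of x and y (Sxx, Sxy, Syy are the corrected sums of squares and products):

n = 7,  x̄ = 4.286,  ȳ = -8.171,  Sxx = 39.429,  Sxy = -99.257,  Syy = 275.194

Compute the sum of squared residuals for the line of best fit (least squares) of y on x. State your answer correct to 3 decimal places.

25.328

b = Sxy/Sxx = -99.257/39.429 = -2.517360
SSE = Syy − b·Sxy = 275.194 − (-2.517360)·(-99.257) = 25.328367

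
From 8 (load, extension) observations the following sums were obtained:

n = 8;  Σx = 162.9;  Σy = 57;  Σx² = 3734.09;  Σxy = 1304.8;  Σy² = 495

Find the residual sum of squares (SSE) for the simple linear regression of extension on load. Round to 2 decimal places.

Sxx = Σx² − (Σx)²/n = 3734.09 − 3317.05125 = 417.03875
Sxy = Σxy − (Σx)(Σy)/n = 1304.8 − 1160.6625 = 144.1375
Syy = Σy² − (Σy)²/n = 495 − 406.125 = 88.875
b = Sxy/Sxx = 144.1375/417.03875 = 0.345621
SSE = Syy − b·Sxy = 88.875 − 0.345621·144.1375 = 39.058001

39.06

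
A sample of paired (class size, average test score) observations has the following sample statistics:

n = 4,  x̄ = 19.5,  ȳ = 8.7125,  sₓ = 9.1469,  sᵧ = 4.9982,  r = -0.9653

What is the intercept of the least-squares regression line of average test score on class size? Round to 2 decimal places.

b = r · sᵧ/sₓ = -0.9653 · 4.9982/9.1469 = -0.527475
a = ȳ − b·x̄ = 8.7125 − (-0.527475)·19.5 = 18.998265

19.00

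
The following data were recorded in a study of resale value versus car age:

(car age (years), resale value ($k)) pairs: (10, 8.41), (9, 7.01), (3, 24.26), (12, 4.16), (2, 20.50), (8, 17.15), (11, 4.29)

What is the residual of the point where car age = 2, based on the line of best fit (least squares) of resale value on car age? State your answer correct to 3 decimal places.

-3.275

n = 7, Σx = 55, Σy = 85.78, Σxy = 495.28, Σx² = 523
Sxx = Σx² − (Σx)²/n = 523 − 432.142857 = 90.857143
Sxy = Σxy − (Σx)(Σy)/n = 495.28 − 673.985714 = -178.705714
b = Sxy/Sxx = -178.705714/90.857143 = -1.966887
a = ȳ − b·x̄ = 12.254286 − (-1.966887)·7.857143 = 27.708396
ŷ(2) = 27.708396 + (-1.966887)·2 = 23.774623
residual = y − ŷ = 20.50 − 23.774623 = -3.274623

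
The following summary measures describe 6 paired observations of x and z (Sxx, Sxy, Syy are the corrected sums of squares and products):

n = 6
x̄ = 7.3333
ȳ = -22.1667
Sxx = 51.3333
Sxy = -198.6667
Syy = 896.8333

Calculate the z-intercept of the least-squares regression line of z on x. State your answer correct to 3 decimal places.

b = Sxy/Sxx = -198.6667/51.3333 = -3.870133
a = ȳ − b·x̄ = -22.1667 − (-3.870133)·7.3333 = 6.214147

6.214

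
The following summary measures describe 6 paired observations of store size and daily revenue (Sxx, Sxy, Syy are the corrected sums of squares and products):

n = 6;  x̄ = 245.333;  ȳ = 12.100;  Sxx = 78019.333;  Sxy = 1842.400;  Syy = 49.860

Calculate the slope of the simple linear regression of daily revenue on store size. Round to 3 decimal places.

b = Sxy/Sxx = 1842.4/78019.333 = 0.023615

0.024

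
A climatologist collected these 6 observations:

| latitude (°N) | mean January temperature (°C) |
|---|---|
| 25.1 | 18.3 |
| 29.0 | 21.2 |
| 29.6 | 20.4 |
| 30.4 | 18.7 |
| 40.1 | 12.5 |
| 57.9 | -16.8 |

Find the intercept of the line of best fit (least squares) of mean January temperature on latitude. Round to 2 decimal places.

n = 6, Σx = 212.1, Σy = 74.3, Σxy = 1774.98, Σx² = 8231.75
Sxx = Σx² − (Σx)²/n = 8231.75 − 7497.735 = 734.015
Sxy = Σxy − (Σx)(Σy)/n = 1774.98 − 2626.505 = -851.525
b = Sxy/Sxx = -851.525/734.015 = -1.160092
a = ȳ − b·x̄ = 12.383333 − (-1.160092)·35.35 = 53.392589

53.39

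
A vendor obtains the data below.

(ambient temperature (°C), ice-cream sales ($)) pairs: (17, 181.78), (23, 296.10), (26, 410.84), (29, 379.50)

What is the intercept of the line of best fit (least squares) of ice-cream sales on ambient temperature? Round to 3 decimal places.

-125.577

n = 4, Σx = 95, Σy = 1268.22, Σxy = 31587.9, Σx² = 2335
Sxx = Σx² − (Σx)²/n = 2335 − 2256.25 = 78.75
Sxy = Σxy − (Σx)(Σy)/n = 31587.9 − 30120.225 = 1467.675
b = Sxy/Sxx = 1467.675/78.75 = 18.637143
a = ȳ − b·x̄ = 317.055 − 18.637143·23.75 = -125.577143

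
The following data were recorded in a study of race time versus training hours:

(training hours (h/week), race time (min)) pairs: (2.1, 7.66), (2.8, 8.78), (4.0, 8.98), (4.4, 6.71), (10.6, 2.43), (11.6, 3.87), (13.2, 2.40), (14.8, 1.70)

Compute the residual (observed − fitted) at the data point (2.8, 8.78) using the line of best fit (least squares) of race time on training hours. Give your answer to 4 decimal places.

0.5571

n = 8, Σx = 63.5, Σy = 42.53, Σxy = 233.604, Σx² = 687.81
Sxx = Σx² − (Σx)²/n = 687.81 − 504.03125 = 183.77875
Sxy = Σxy − (Σx)(Σy)/n = 233.604 − 337.581875 = -103.977875
b = Sxy/Sxx = -103.977875/183.77875 = -0.565777
a = ȳ − b·x̄ = 5.31625 − (-0.565777)·7.9375 = 9.807109
ŷ(2.8) = 9.807109 + (-0.565777)·2.8 = 8.222932
residual = y − ŷ = 8.78 − 8.222932 = 0.557068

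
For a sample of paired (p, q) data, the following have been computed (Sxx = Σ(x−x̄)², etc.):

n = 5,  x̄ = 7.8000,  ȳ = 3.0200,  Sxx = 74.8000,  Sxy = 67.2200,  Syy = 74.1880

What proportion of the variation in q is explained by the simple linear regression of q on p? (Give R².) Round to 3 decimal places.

R² = Sxy²/(Sxx·Syy) = (67.22)²/(74.8·74.188) = 0.814257

0.814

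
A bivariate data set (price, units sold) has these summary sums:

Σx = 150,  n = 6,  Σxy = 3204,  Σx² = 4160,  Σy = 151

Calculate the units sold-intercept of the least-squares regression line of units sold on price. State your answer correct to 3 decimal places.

Sxx = Σx² − (Σx)²/n = 4160 − 3750 = 410
Sxy = Σxy − (Σx)(Σy)/n = 3204 − 3775 = -571
b = Sxy/Sxx = -571/410 = -1.392683
a = ȳ − b·x̄ = 25.166667 − (-1.392683)·25 = 59.983740

59.984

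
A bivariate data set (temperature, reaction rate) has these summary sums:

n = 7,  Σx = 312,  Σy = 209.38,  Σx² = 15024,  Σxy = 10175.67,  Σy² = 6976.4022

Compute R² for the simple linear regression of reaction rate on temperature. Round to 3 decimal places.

0.892

Sxx = Σx² − (Σx)²/n = 15024 − 13906.285714 = 1117.714286
Sxy = Σxy − (Σx)(Σy)/n = 10175.67 − 9332.365714 = 843.304286
Syy = Σy² − (Σy)²/n = 6976.4022 − 6262.854914 = 713.547286
R² = Sxy²/(Sxx·Syy) = (843.304286)²/(1117.714286·713.547286) = 0.891692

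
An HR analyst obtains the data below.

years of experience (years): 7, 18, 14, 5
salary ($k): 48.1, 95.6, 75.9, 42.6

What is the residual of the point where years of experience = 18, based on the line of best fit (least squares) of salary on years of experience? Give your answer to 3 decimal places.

n = 4, Σx = 44, Σy = 262.2, Σxy = 3333.1, Σx² = 594
Sxx = Σx² − (Σx)²/n = 594 − 484 = 110
Sxy = Σxy − (Σx)(Σy)/n = 3333.1 − 2884.2 = 448.9
b = Sxy/Sxx = 448.9/110 = 4.080909
a = ȳ − b·x̄ = 65.55 − 4.080909·11 = 20.66
ŷ(18) = 20.66 + 4.080909·18 = 94.116364
residual = y − ŷ = 95.6 − 94.116364 = 1.483636

1.484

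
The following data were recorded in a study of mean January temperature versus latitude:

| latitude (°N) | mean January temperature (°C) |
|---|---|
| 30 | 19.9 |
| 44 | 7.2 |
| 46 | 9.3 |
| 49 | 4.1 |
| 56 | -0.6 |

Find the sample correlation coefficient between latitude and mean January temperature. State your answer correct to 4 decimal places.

-0.9839

n = 5, Σx = 225, Σy = 39.9, Σxy = 1508.9, Σx² = 10489, Σy² = 551.51
Sxx = Σx² − (Σx)²/n = 10489 − 10125 = 364
Sxy = Σxy − (Σx)(Σy)/n = 1508.9 − 1795.5 = -286.6
Syy = Σy² − (Σy)²/n = 551.51 − 318.402 = 233.108
r = Sxy/√(Sxx·Syy) = -286.6/√(84851.312) = -286.6/291.292485 = -0.983891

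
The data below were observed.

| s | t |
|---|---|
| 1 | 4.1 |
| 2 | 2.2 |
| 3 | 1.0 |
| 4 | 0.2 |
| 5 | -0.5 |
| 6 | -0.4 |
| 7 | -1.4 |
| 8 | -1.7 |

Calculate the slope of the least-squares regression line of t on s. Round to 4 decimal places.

-0.7560

n = 8, Σx = 36, Σy = 3.5, Σxy = -16, Σx² = 204
Sxx = Σx² − (Σx)²/n = 204 − 162 = 42
Sxy = Σxy − (Σx)(Σy)/n = -16 − 15.75 = -31.75
b = Sxy/Sxx = -31.75/42 = -0.755952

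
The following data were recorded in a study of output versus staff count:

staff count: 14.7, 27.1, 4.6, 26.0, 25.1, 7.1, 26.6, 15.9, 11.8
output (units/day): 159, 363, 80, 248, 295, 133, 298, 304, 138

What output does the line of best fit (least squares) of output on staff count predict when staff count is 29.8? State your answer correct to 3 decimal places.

n = 9, Σx = 158.9, Σy = 2018, Σxy = 41728.2, Σx² = 3427.69
Sxx = Σx² − (Σx)²/n = 3427.69 − 2805.467778 = 622.222222
Sxy = Σxy − (Σx)(Σy)/n = 41728.2 − 35628.911111 = 6099.288889
b = Sxy/Sxx = 6099.288889/622.222222 = 9.802429
a = ȳ − b·x̄ = 224.222222 − 9.802429·17.655556 = 51.1549
ŷ(29.8) = a + b·29.8 = 51.1549 + 9.802429·29.8 = 343.267271

343.267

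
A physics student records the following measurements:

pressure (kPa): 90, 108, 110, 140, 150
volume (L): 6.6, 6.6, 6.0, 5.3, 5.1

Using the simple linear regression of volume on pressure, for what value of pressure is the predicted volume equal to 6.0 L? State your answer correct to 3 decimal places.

116.655

n = 5, Σx = 598, Σy = 29.6, Σxy = 3473.8, Σx² = 73964
Sxx = Σx² − (Σx)²/n = 73964 − 71520.8 = 2443.2
Sxy = Σxy − (Σx)(Σy)/n = 3473.8 − 3540.16 = -66.36
b = Sxy/Sxx = -66.36/2443.2 = -0.027161
a = ȳ − b·x̄ = 5.92 − (-0.027161)·119.6 = 9.168468
Set a + b·x = 6.0: x = (6.0 − 9.168468) / (-0.027161) = 116.654611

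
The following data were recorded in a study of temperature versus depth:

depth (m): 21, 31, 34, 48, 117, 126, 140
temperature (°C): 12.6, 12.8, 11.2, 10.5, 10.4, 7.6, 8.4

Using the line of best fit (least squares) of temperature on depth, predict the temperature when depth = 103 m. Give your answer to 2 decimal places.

n = 7, Σx = 517, Σy = 73.5, Σxy = 4896.6, Σx² = 54027
Sxx = Σx² − (Σx)²/n = 54027 − 38184.142857 = 15842.857143
Sxy = Σxy − (Σx)(Σy)/n = 4896.6 − 5428.5 = -531.9
b = Sxy/Sxx = -531.9/15842.857143 = -0.033573
a = ȳ − b·x̄ = 10.5 − (-0.033573)·73.857143 = 12.979642
ŷ(103) = a + b·103 = 12.979642 + (-0.033573)·103 = 9.521573

9.52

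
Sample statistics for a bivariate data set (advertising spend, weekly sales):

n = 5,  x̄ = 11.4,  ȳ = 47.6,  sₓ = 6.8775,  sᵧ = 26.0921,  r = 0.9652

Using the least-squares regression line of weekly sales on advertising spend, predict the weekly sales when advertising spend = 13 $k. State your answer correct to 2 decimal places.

b = r · sᵧ/sₓ = 0.9652 · 26.0921/6.8775 = 3.661810
a = ȳ − b·x̄ = 47.6 − 3.661810·11.4 = 5.855372
ŷ(13) = a + b·13 = 5.855372 + 3.661810·13 = 53.458895

53.46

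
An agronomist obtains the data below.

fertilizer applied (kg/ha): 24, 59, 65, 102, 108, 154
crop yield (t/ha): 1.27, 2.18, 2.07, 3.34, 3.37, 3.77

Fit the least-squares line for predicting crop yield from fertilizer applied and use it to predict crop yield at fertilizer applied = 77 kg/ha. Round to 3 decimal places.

n = 6, Σx = 512, Σy = 16, Σxy = 1578.87, Σx² = 54066
Sxx = Σx² − (Σx)²/n = 54066 − 43690.666667 = 10375.333333
Sxy = Σxy − (Σx)(Σy)/n = 1578.87 − 1365.333333 = 213.536667
b = Sxy/Sxx = 213.536667/10375.333333 = 0.020581
a = ȳ − b·x̄ = 2.666667 − 0.020581·85.333333 = 0.910405
ŷ(77) = a + b·77 = 0.910405 + 0.020581·77 = 2.495157

2.495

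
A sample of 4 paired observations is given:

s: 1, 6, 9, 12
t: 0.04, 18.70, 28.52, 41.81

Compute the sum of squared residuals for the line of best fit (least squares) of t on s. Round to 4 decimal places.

2.2900

n = 4, Σx = 28, Σy = 89.07, Σxy = 870.64, Σx² = 262, Σy² = 2911.1581
Sxx = Σx² − (Σx)²/n = 262 − 196 = 66
Sxy = Σxy − (Σx)(Σy)/n = 870.64 − 623.49 = 247.15
Syy = Σy² − (Σy)²/n = 2911.1581 − 1983.366225 = 927.791875
b = Sxy/Sxx = 247.15/66 = 3.744697
SSE = Syy − b·Sxy = 927.791875 − 3.744697·247.15 = 2.290019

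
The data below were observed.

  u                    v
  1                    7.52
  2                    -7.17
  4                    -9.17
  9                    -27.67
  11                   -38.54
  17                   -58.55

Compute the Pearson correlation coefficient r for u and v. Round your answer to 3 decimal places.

-0.989

n = 6, Σx = 44, Σy = -133.58, Σxy = -1711.82, Σx² = 512, Σy² = 5871.1112
Sxx = Σx² − (Σx)²/n = 512 − 322.666667 = 189.333333
Sxy = Σxy − (Σx)(Σy)/n = -1711.82 − (-979.586667) = -732.233333
Syy = Σy² − (Σy)²/n = 5871.1112 − 2973.936067 = 2897.175133
r = Sxy/√(Sxx·Syy) = -732.233333/√(548531.825244) = -732.233333/740.629344 = -0.988664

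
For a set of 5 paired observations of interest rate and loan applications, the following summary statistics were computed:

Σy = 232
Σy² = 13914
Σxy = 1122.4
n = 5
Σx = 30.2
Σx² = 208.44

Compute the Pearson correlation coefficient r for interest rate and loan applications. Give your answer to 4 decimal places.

Sxx = Σx² − (Σx)²/n = 208.44 − 182.408 = 26.032
Sxy = Σxy − (Σx)(Σy)/n = 1122.4 − 1401.28 = -278.88
Syy = Σy² − (Σy)²/n = 13914 − 10764.8 = 3149.2
r = Sxy/√(Sxx·Syy) = -278.88/√(81979.9744) = -278.88/286.321453 = -0.974010

-0.9740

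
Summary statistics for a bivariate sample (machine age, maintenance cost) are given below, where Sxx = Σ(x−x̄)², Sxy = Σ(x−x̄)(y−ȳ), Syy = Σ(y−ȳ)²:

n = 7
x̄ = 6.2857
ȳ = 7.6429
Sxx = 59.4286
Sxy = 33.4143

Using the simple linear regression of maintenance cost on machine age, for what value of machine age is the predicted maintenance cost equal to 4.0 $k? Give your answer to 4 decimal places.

b = Sxy/Sxx = 33.4143/59.4286 = 0.562260
a = ȳ − b·x̄ = 7.6429 − 0.562260·6.2857 = 4.108705
Set a + b·x = 4.0: x = (4.0 − 4.108705) / 0.562260 = -0.193336

-0.1933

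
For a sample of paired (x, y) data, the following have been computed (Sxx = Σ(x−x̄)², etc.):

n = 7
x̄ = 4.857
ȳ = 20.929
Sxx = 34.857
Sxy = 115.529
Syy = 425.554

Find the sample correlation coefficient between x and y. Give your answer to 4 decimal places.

r = Sxy/√(Sxx·Syy) = 115.529/√(14833.535778) = 115.529/121.793004 = 0.948568

0.9486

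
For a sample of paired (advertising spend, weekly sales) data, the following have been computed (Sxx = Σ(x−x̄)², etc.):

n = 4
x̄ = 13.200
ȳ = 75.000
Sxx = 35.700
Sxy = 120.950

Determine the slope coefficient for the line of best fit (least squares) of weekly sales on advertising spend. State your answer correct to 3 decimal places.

3.388

b = Sxy/Sxx = 120.95/35.7 = 3.387955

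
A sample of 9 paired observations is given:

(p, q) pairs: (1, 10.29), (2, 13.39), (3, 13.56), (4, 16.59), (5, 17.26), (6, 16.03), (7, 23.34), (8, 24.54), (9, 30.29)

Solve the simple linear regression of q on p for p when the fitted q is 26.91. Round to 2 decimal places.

8.87

n = 9, Σx = 45, Σy = 165.29, Σxy = 958.9, Σx² = 285
Sxx = Σx² − (Σx)²/n = 285 − 225 = 60
Sxy = Σxy − (Σx)(Σy)/n = 958.9 − 826.45 = 132.45
b = Sxy/Sxx = 132.45/60 = 2.2075
a = ȳ − b·x̄ = 18.365556 − 2.2075·5 = 7.328056
Set a + b·x = 26.91: x = (26.91 − 7.328056) / 2.2075 = 8.870643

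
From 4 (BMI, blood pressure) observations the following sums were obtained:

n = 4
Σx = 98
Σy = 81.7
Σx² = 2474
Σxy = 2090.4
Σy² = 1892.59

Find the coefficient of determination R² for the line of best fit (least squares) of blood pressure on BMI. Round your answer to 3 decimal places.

Sxx = Σx² − (Σx)²/n = 2474 − 2401 = 73
Sxy = Σxy − (Σx)(Σy)/n = 2090.4 − 2001.65 = 88.75
Syy = Σy² − (Σy)²/n = 1892.59 − 1668.7225 = 223.8675
R² = Sxy²/(Sxx·Syy) = (88.75)²/(73·223.8675) = 0.481973

0.482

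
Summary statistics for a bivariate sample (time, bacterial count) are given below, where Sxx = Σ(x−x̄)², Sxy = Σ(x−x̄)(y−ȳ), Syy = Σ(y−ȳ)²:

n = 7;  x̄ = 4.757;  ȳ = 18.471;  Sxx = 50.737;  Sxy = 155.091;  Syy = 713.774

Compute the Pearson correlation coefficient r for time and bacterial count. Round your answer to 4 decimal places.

0.8150

r = Sxy/√(Sxx·Syy) = 155.091/√(36214.751438) = 155.091/190.301738 = 0.814974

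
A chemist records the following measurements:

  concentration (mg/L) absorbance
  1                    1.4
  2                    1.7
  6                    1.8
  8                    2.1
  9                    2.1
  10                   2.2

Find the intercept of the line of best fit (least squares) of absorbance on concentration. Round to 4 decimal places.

n = 6, Σx = 36, Σy = 11.3, Σxy = 73.3, Σx² = 286
Sxx = Σx² − (Σx)²/n = 286 − 216 = 70
Sxy = Σxy − (Σx)(Σy)/n = 73.3 − 67.8 = 5.5
b = Sxy/Sxx = 5.5/70 = 0.078571
a = ȳ − b·x̄ = 1.883333 − 0.078571·6 = 1.411905

1.4119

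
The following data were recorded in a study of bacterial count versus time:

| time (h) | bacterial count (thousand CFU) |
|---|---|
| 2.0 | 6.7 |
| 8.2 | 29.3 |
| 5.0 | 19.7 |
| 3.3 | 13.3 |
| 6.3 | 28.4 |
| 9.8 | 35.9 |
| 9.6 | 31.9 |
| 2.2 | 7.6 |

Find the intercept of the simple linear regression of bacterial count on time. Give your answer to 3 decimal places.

n = 8, Σx = 46.4, Σy = 172.8, Σxy = 1249.75, Σx² = 339.86
Sxx = Σx² − (Σx)²/n = 339.86 − 269.12 = 70.74
Sxy = Σxy − (Σx)(Σy)/n = 1249.75 − 1002.24 = 247.51
b = Sxy/Sxx = 247.51/70.74 = 3.498869
a = ȳ − b·x̄ = 21.6 − 3.498869·5.8 = 1.306559

1.307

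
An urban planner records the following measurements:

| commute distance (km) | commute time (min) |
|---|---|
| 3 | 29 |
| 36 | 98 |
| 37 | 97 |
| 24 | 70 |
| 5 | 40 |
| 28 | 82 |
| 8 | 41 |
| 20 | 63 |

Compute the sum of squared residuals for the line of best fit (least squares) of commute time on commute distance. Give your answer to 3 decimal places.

n = 8, Σx = 161, Σy = 520, Σxy = 12968, Σx² = 4523, Σy² = 38728
Sxx = Σx² − (Σx)²/n = 4523 − 3240.125 = 1282.875
Sxy = Σxy − (Σx)(Σy)/n = 12968 − 10465 = 2503
Syy = Σy² − (Σy)²/n = 38728 − 33800 = 4928
b = Sxy/Sxx = 2503/1282.875 = 1.951086
SSE = Syy − b·Sxy = 4928 − 1.951086·2503 = 44.430673

44.431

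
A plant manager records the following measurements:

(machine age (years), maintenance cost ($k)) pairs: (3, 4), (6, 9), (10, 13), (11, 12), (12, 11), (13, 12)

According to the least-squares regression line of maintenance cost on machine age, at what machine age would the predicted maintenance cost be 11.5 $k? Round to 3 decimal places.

10.922

n = 6, Σx = 55, Σy = 61, Σxy = 616, Σx² = 579
Sxx = Σx² − (Σx)²/n = 579 − 504.166667 = 74.833333
Sxy = Σxy − (Σx)(Σy)/n = 616 − 559.166667 = 56.833333
b = Sxy/Sxx = 56.833333/74.833333 = 0.759465
a = ȳ − b·x̄ = 10.166667 − 0.759465·9.166667 = 3.204900
Set a + b·x = 11.5: x = (11.5 − 3.204900) / 0.759465 = 10.922287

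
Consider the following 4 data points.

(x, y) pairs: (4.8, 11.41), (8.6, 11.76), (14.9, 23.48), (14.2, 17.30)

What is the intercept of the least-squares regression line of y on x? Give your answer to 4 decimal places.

n = 4, Σx = 42.5, Σy = 63.95, Σxy = 751.416, Σx² = 520.65
Sxx = Σx² − (Σx)²/n = 520.65 − 451.5625 = 69.0875
Sxy = Σxy − (Σx)(Σy)/n = 751.416 − 679.46875 = 71.94725
b = Sxy/Sxx = 71.94725/69.0875 = 1.041393
a = ȳ − b·x̄ = 15.9875 − 1.041393·10.625 = 4.922698

4.9227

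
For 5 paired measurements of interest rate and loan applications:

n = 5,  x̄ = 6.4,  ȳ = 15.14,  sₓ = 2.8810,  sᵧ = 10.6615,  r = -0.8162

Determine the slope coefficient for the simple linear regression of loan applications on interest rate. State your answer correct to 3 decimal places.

-3.020

b = r · sᵧ/sₓ = -0.8162 · 10.6615/2.881 = -3.020450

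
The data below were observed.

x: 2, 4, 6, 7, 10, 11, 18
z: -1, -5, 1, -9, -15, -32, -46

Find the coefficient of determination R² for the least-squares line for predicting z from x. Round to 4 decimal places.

n = 7, Σx = 58, Σy = -107, Σxy = -1409, Σx² = 650, Σy² = 3473
Sxx = Σx² − (Σx)²/n = 650 − 480.571429 = 169.428571
Sxy = Σxy − (Σx)(Σy)/n = -1409 − (-886.571429) = -522.428571
Syy = Σy² − (Σy)²/n = 3473 − 1635.571429 = 1837.428571
R² = Sxy²/(Sxx·Syy) = (-522.428571)²/(169.428571·1837.428571) = 0.876712

0.8767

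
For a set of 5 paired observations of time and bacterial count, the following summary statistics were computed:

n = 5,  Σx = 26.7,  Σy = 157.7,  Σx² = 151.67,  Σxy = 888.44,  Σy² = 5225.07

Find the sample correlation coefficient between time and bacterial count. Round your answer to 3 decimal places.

Sxx = Σx² − (Σx)²/n = 151.67 − 142.578 = 9.092
Sxy = Σxy − (Σx)(Σy)/n = 888.44 − 842.118 = 46.322
Syy = Σy² − (Σy)²/n = 5225.07 − 4973.858 = 251.212
r = Sxy/√(Sxx·Syy) = 46.322/√(2284.019504) = 46.322/47.791417 = 0.969254

0.969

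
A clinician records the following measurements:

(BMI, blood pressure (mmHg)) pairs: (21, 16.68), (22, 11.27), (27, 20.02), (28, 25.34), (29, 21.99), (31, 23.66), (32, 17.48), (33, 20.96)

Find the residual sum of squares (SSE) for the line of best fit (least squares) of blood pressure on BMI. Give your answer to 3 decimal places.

n = 8, Σx = 223, Σy = 157.4, Σxy = 4470.49, Σx² = 6353, Σy² = 3236.379
Sxx = Σx² − (Σx)²/n = 6353 − 6216.125 = 136.875
Sxy = Σxy − (Σx)(Σy)/n = 4470.49 − 4387.525 = 82.965
Syy = Σy² − (Σy)²/n = 3236.379 − 3096.845 = 139.534
b = Sxy/Sxx = 82.965/136.875 = 0.606137
SSE = Syy − b·Sxy = 139.534 − 0.606137·82.965 = 89.245845

89.246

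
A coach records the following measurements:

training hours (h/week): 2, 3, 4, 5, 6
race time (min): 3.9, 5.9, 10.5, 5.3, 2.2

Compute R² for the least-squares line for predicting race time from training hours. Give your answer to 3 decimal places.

n = 5, Σx = 20, Σy = 27.8, Σxy = 107.2, Σx² = 90, Σy² = 193.2
Sxx = Σx² − (Σx)²/n = 90 − 80 = 10
Sxy = Σxy − (Σx)(Σy)/n = 107.2 − 111.2 = -4
Syy = Σy² − (Σy)²/n = 193.2 − 154.568 = 38.632
R² = Sxy²/(Sxx·Syy) = (-4)²/(10·38.632) = 0.041416

0.041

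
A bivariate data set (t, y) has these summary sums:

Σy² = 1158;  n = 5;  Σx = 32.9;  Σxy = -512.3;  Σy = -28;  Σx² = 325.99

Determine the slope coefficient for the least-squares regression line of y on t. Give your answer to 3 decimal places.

Sxx = Σx² − (Σx)²/n = 325.99 − 216.482 = 109.508
Sxy = Σxy − (Σx)(Σy)/n = -512.3 − (-184.24) = -328.06
b = Sxy/Sxx = -328.06/109.508 = -2.995763

-2.996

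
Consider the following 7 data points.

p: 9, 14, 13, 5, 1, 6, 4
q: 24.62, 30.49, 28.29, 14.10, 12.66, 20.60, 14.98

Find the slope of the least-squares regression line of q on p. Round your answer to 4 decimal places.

n = 7, Σx = 52, Σy = 145.74, Σxy = 1282.89, Σx² = 524
Sxx = Σx² − (Σx)²/n = 524 − 386.285714 = 137.714286
Sxy = Σxy − (Σx)(Σy)/n = 1282.89 − 1082.64 = 200.25
b = Sxy/Sxx = 200.25/137.714286 = 1.454098

1.4541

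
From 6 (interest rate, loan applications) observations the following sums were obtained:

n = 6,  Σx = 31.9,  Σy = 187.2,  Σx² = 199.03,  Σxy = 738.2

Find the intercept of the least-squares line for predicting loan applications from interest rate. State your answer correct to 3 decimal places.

77.645

Sxx = Σx² − (Σx)²/n = 199.03 − 169.601667 = 29.428333
Sxy = Σxy − (Σx)(Σy)/n = 738.2 − 995.28 = -257.08
b = Sxy/Sxx = -257.08/29.428333 = -8.735799
a = ȳ − b·x̄ = 31.2 − (-8.735799)·5.316667 = 77.645330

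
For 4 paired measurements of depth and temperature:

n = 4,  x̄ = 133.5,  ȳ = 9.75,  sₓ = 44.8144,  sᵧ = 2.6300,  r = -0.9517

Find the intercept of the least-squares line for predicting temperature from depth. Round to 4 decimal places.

b = r · sᵧ/sₓ = -0.9517 · 2.63/44.8144 = -0.055852
a = ȳ − b·x̄ = 9.75 − (-0.055852)·133.5 = 17.206233

17.2062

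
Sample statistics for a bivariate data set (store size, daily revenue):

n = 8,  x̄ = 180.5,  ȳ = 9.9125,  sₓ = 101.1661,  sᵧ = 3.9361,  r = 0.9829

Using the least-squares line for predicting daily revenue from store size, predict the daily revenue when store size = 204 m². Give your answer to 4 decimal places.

b = r · sᵧ/sₓ = 0.9829 · 3.9361/101.1661 = 0.038242
a = ȳ − b·x̄ = 9.9125 − 0.038242·180.5 = 3.009821
ŷ(204) = a + b·204 = 3.009821 + 0.038242·204 = 10.811187

10.8112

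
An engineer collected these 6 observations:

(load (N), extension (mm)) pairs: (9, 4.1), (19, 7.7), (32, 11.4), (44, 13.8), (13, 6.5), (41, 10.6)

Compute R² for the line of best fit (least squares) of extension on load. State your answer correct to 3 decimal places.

0.902

n = 6, Σx = 158, Σy = 54.1, Σxy = 1674.3, Σx² = 5252, Σy² = 551.11
Sxx = Σx² − (Σx)²/n = 5252 − 4160.666667 = 1091.333333
Sxy = Σxy − (Σx)(Σy)/n = 1674.3 − 1424.633333 = 249.666667
Syy = Σy² − (Σy)²/n = 551.11 − 487.801667 = 63.308333
R² = Sxy²/(Sxx·Syy) = (249.666667)²/(1091.333333·63.308333) = 0.902200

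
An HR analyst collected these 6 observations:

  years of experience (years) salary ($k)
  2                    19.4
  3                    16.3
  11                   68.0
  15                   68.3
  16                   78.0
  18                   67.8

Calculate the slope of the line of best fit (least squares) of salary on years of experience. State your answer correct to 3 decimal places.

3.772

n = 6, Σx = 65, Σy = 317.8, Σxy = 4328.6, Σx² = 939
Sxx = Σx² − (Σx)²/n = 939 − 704.166667 = 234.833333
Sxy = Σxy − (Σx)(Σy)/n = 4328.6 − 3442.833333 = 885.766667
b = Sxy/Sxx = 885.766667/234.833333 = 3.771895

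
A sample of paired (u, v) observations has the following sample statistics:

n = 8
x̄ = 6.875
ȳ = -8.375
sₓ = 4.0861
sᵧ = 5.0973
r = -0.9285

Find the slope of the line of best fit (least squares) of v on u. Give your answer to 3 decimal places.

-1.158

b = r · sᵧ/sₓ = -0.9285 · 5.0973/4.0861 = -1.158279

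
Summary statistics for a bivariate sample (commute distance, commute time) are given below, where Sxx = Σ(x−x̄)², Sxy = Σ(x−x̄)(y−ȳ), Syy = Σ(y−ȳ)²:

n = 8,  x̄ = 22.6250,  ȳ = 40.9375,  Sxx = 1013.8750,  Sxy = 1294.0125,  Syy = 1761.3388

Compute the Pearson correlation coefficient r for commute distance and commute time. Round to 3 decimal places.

0.968

r = Sxy/√(Sxx·Syy) = 1294.0125/√(1785777.37585) = 1294.0125/1336.329816 = 0.968333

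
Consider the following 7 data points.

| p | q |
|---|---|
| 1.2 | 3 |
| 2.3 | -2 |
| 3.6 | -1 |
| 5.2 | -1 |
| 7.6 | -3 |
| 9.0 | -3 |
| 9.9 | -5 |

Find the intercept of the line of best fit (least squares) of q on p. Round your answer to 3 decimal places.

n = 7, Σx = 38.8, Σy = -12, Σxy = -109.1, Σx² = 283.5
Sxx = Σx² − (Σx)²/n = 283.5 − 215.062857 = 68.437143
Sxy = Σxy − (Σx)(Σy)/n = -109.1 − (-66.514286) = -42.585714
b = Sxy/Sxx = -42.585714/68.437143 = -0.622260
a = ȳ − b·x̄ = -1.714286 − (-0.622260)·5.542857 = 1.734814

1.735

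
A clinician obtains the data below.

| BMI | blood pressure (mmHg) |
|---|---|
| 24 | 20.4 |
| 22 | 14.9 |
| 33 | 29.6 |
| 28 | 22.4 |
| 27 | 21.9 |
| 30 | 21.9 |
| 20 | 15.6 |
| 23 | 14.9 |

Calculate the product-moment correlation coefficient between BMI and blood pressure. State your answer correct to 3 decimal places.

0.927

n = 8, Σx = 207, Σy = 161.6, Σxy = 4324.4, Σx² = 5491, Σy² = 3440.68
Sxx = Σx² − (Σx)²/n = 5491 − 5356.125 = 134.875
Sxy = Σxy − (Σx)(Σy)/n = 4324.4 − 4181.4 = 143
Syy = Σy² − (Σy)²/n = 3440.68 − 3264.32 = 176.36
r = Sxy/√(Sxx·Syy) = 143/√(23786.555) = 143/154.228905 = 0.927193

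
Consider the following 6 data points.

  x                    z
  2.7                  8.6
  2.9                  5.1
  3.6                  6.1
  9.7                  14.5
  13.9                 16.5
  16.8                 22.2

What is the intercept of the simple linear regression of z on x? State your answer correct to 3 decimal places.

n = 6, Σx = 49.6, Σy = 73, Σxy = 802.93, Σx² = 598.2
Sxx = Σx² − (Σx)²/n = 598.2 − 410.026667 = 188.173333
Sxy = Σxy − (Σx)(Σy)/n = 802.93 − 603.466667 = 199.463333
b = Sxy/Sxx = 199.463333/188.173333 = 1.059998
a = ȳ − b·x̄ = 12.166667 − 1.059998·8.266667 = 3.404018

3.404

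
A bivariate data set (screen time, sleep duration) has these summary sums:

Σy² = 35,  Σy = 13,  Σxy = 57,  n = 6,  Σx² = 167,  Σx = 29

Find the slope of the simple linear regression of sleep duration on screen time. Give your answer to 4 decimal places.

-0.2174

Sxx = Σx² − (Σx)²/n = 167 − 140.166667 = 26.833333
Sxy = Σxy − (Σx)(Σy)/n = 57 − 62.833333 = -5.833333
b = Sxy/Sxx = -5.833333/26.833333 = -0.217391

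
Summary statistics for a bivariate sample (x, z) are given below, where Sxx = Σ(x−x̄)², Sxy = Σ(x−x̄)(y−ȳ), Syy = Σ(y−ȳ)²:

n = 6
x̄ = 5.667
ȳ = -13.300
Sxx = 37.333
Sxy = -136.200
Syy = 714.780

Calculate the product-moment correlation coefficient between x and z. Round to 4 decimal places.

r = Sxy/√(Sxx·Syy) = -136.2/√(26684.88174) = -136.2/163.355079 = -0.833767

-0.8338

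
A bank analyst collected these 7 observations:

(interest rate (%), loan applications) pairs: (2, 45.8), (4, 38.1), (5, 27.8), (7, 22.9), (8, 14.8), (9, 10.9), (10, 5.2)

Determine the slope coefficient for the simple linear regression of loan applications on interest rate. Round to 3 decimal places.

-5.072

n = 7, Σx = 45, Σy = 165.5, Σxy = 811.8, Σx² = 339
Sxx = Σx² − (Σx)²/n = 339 − 289.285714 = 49.714286
Sxy = Σxy − (Σx)(Σy)/n = 811.8 − 1063.928571 = -252.128571
b = Sxy/Sxx = -252.128571/49.714286 = -5.071552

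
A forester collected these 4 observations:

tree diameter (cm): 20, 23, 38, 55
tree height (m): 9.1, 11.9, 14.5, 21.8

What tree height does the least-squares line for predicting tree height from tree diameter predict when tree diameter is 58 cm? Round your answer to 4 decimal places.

n = 4, Σx = 136, Σy = 57.3, Σxy = 2205.7, Σx² = 5398
Sxx = Σx² − (Σx)²/n = 5398 − 4624 = 774
Sxy = Σxy − (Σx)(Σy)/n = 2205.7 − 1948.2 = 257.5
b = Sxy/Sxx = 257.5/774 = 0.332687
a = ȳ − b·x̄ = 14.325 − 0.332687·34 = 3.013630
ŷ(58) = a + b·58 = 3.013630 + 0.332687·58 = 22.309496

22.3095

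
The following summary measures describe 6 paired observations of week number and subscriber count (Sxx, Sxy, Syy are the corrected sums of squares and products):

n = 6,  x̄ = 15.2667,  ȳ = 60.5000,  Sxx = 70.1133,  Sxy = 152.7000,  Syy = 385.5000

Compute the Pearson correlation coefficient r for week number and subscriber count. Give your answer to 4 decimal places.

0.9288

r = Sxy/√(Sxx·Syy) = 152.7/√(27028.67715) = 152.7/164.404006 = 0.928809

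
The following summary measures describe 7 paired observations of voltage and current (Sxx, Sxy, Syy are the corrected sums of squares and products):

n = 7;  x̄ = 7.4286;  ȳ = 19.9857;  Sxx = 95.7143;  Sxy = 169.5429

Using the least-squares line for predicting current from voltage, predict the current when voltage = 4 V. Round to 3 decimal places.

b = Sxy/Sxx = 169.5429/95.7143 = 1.771343
a = ȳ − b·x̄ = 19.9857 − 1.771343·7.4286 = 6.827098
ŷ(4) = a + b·4 = 6.827098 + 1.771343·4 = 13.912472

13.912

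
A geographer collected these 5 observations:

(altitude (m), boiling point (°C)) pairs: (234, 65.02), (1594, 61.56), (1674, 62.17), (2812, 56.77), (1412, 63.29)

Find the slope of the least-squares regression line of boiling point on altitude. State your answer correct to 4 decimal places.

n = 5, Σx = 7726, Σy = 308.81, Σxy = 466416.62, Σx² = 15298956
Sxx = Σx² − (Σx)²/n = 15298956 − 11938215.2 = 3360740.8
Sxy = Σxy − (Σx)(Σy)/n = 466416.62 − 477173.212 = -10756.592
b = Sxy/Sxx = -10756.592/3360740.8 = -0.003201

-0.0032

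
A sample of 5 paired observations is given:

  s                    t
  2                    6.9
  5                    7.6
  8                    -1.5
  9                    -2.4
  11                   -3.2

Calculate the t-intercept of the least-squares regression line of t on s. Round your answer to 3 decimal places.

11.112

n = 5, Σx = 35, Σy = 7.4, Σxy = -17, Σx² = 295
Sxx = Σx² − (Σx)²/n = 295 − 245 = 50
Sxy = Σxy − (Σx)(Σy)/n = -17 − 51.8 = -68.8
b = Sxy/Sxx = -68.8/50 = -1.376
a = ȳ − b·x̄ = 1.48 − (-1.376)·7 = 11.112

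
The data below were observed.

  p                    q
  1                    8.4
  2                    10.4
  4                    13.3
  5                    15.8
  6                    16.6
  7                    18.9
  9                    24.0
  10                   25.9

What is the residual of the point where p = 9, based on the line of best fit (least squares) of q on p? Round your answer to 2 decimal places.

0.58

n = 8, Σx = 44, Σy = 133.3, Σxy = 868.3, Σx² = 312
Sxx = Σx² − (Σx)²/n = 312 − 242 = 70
Sxy = Σxy − (Σx)(Σy)/n = 868.3 − 733.15 = 135.15
b = Sxy/Sxx = 135.15/70 = 1.930714
a = ȳ − b·x̄ = 16.6625 − 1.930714·5.5 = 6.043571
ŷ(9) = 6.043571 + 1.930714·9 = 23.42
residual = y − ŷ = 24.0 − 23.42 = 0.58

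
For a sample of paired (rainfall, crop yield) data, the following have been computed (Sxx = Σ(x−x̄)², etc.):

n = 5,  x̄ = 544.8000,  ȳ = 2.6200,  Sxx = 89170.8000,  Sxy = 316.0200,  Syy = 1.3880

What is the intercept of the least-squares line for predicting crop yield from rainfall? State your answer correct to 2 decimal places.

b = Sxy/Sxx = 316.02/89170.8 = 0.003544
a = ȳ − b·x̄ = 2.62 − 0.003544·544.8 = 0.689237

0.69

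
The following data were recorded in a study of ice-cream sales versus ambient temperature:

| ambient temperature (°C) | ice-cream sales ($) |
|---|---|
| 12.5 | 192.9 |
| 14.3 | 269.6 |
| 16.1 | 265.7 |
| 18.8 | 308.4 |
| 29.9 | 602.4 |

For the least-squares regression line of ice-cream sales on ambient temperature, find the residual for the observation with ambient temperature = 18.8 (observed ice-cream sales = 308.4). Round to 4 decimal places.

-30.3738

n = 5, Σx = 91.6, Σy = 1639, Σxy = 34353.98, Σx² = 1867.4
Sxx = Σx² − (Σx)²/n = 1867.4 − 1678.112 = 189.288
Sxy = Σxy − (Σx)(Σy)/n = 34353.98 − 30026.48 = 4327.5
b = Sxy/Sxx = 4327.5/189.288 = 22.861988
a = ȳ − b·x̄ = 327.8 − 22.861988·18.32 = -91.031622
ŷ(18.8) = -91.031622 + 22.861988·18.8 = 338.773754
residual = y − ŷ = 308.4 − 338.773754 = -30.373754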